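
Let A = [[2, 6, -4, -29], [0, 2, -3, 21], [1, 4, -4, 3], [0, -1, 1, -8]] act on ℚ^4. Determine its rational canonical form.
R = [[0, 0, 0, -9], [1, 0, 0, -24], [0, 1, 0, -22], [0, 0, 1, -8]]

The invariant factors of A (the non-unit diagonal entries of the Smith normal form of xI - A over ℚ[x]) are (x + 1)^2(x + 3)^2, each dividing the next. The characteristic polynomial is their product, (x + 1)^2(x + 3)^2.

The rational canonical form is the block-diagonal matrix of companion matrices C(f_i):
R = [[0, 0, 0, -9], [1, 0, 0, -24], [0, 1, 0, -22], [0, 0, 1, -8]].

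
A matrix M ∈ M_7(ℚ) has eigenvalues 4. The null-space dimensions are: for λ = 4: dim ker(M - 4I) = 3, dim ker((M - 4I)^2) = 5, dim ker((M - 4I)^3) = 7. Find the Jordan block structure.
λ = 4: successive nullity increments [3, 2, 2] count blocks of size ≥ k; block sizes are [3, 3, 1].

Jordan blocks: (4, 3), (4, 3), (4, 1)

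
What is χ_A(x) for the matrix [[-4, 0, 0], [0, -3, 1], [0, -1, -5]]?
χ_A(x) = (x + 4)^3

xI - A = [[x + 4, 0, 0], [0, x + 3, -1], [0, 1, x + 5]].

Expanding det(xI - A) along the first row:
det(xI - A) = + (x + 4)·det([[x + 3, -1], [1, x + 5]]) - (0)·det([[0, -1], [0, x + 5]]) + (0)·det([[0, x + 3], [0, 1]]).

Evaluating gives χ_A(x) = x^3 + 12x^2 + 48x + 64 = (x + 4)^3.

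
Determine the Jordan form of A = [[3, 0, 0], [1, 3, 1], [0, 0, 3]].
The characteristic polynomial is det(xI - A) = (x - 3)^3, so the eigenvalues are 3 (algebraic multiplicity 3).

For λ = 3: rank(A - 3I) = 1, rank((A - 3I)^2) = 0. The eigenspace has dimension 3 - 1 = 2, so there are 2 Jordan blocks; the rank sequence gives block sizes [2, 1].

Assembling the blocks gives the Jordan form J above.

J = [[3, 1, 0], [0, 3, 0], [0, 0, 3]]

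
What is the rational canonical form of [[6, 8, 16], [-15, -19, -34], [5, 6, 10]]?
The invariant factors of A (the non-unit diagonal entries of the Smith normal form of xI - A over ℚ[x]) are (x - 1)(x + 2)^2, each dividing the next. The characteristic polynomial is their product, (x - 1)(x + 2)^2.

The rational canonical form is the block-diagonal matrix of companion matrices C(f_i):
R = [[0, 0, 4], [1, 0, 0], [0, 1, -3]].

R = [[0, 0, 4], [1, 0, 0], [0, 1, -3]]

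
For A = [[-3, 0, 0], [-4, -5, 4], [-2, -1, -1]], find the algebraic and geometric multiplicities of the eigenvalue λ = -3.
algebraic multiplicity 3, geometric multiplicity 2

The characteristic polynomial is (x + 3)^3, so the factor x + 3 appears with exponent 3: the algebraic multiplicity is 3.

rank(A + 3I) = 1, so the eigenspace has dimension 3 - 1 = 2: the geometric multiplicity is 2.

Since 2 < 3, A is not diagonalizable.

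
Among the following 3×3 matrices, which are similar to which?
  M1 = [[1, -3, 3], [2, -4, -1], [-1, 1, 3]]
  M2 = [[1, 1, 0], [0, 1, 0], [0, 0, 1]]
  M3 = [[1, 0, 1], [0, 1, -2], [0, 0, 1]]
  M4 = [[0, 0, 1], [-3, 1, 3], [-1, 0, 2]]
Characteristic polynomials: χ_{M1} = (x - 1)^2(x + 2), χ_{M2} = (x - 1)^3, χ_{M3} = (x - 1)^3, χ_{M4} = (x - 1)^3.

{M1}: invariant factors (x - 1)^2(x + 2).

{M2, M3, M4}: invariant factors x - 1, (x - 1)^2.

Matrices are similar if and only if their invariant-factor lists agree; the partition into similarity classes is {M1}, {M2, M3, M4}.

2 classes: {M1}, {M2, M3, M4}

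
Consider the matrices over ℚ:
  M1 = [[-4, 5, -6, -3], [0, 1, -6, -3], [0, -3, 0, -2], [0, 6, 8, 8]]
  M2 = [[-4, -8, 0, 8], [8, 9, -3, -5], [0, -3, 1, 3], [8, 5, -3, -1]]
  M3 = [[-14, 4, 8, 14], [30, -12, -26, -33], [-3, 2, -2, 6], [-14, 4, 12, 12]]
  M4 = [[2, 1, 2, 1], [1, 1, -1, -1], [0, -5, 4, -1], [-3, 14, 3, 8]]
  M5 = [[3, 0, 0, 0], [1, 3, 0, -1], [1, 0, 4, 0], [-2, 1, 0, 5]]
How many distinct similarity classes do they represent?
Characteristic polynomials: χ_{M1} = (x - 4)^2(x - 1)(x + 4), χ_{M2} = (x - 4)^2(x - 1)(x + 4), χ_{M3} = (x + 4)^4, χ_{M4} = (x - 4)^3(x - 3), χ_{M5} = (x - 4)^3(x - 3).

{M1}: invariant factors (x - 4)^2(x - 1)(x + 4).

{M2}: invariant factors x - 4, (x - 4)(x - 1)(x + 4).

{M3}: invariant factors (x + 4)^2, (x + 4)^2.

{M4, M5}: invariant factors x - 4, (x - 4)^2(x - 3).

Matrices are similar if and only if their invariant-factor lists agree; the partition into similarity classes is {M1}, {M2}, {M3}, {M4, M5}.

4 classes: {M1}, {M2}, {M3}, {M4, M5}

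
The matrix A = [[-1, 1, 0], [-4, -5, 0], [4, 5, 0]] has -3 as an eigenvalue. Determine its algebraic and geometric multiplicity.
algebraic multiplicity 2, geometric multiplicity 1

The characteristic polynomial is x(x + 3)^2, so the factor x + 3 appears with exponent 2: the algebraic multiplicity is 2.

rank(A + 3I) = 2, so the eigenspace has dimension 3 - 2 = 1: the geometric multiplicity is 1.

Since 1 < 2, A is not diagonalizable.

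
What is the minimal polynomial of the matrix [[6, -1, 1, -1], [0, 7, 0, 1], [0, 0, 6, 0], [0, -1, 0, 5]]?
The characteristic polynomial factors as (x - 6)^4. The minimal polynomial is ∏(x - λ)^{k_λ} where k_λ is the size of the largest Jordan block at λ.

For λ = 6: rank(A - 6I) = 2, and the largest Jordan block has size 2 (the smallest k with rank((A - 6I)^k) = rank((A - 6I)^(k+1))).

So m_A(x) = (x - 6)^2.

m_A(x) = (x - 6)^2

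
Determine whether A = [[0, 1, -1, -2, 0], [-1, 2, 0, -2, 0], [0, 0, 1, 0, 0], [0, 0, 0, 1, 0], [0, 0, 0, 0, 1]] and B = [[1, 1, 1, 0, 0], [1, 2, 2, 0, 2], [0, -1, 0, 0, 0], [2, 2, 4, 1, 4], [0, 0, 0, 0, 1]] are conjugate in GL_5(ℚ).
Yes.

Two matrices over a field are similar if and only if they have the same invariant factors.

Both A and B have characteristic polynomial (x - 1)^5 and minimal polynomial (x - 1)^3. Computing further, both have invariant factors x - 1, x - 1, (x - 1)^3. Hence A and B are similar.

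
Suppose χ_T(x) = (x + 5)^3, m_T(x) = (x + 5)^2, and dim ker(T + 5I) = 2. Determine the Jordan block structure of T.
Jordan blocks: (-5, 2), (-5, 1)

λ = -5: algebraic multiplicity 3 (exponent in χ_T), largest block size 2 (exponent in m_T), 2 blocks (geometric multiplicity). These force block sizes [2, 1].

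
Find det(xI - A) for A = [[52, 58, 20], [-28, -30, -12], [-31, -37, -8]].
χ_A(x) = (x - 6)(x - 4)^2

xI - A = [[x - 52, -58, -20], [28, x + 30, 12], [31, 37, x + 8]].

Expanding det(xI - A) along the first row:
det(xI - A) = + (x - 52)·det([[x + 30, 12], [37, x + 8]]) - (-58)·det([[28, 12], [31, x + 8]]) + (-20)·det([[28, x + 30], [31, 37]]).

Evaluating gives χ_A(x) = x^3 - 14x^2 + 64x - 96 = (x - 6)(x - 4)^2.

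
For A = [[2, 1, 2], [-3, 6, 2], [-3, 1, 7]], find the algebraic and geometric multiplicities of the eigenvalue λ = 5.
algebraic multiplicity 3, geometric multiplicity 2

The characteristic polynomial is (x - 5)^3, so the factor x - 5 appears with exponent 3: the algebraic multiplicity is 3.

rank(A - 5I) = 1, so the eigenspace has dimension 3 - 1 = 2: the geometric multiplicity is 2.

Since 2 < 3, A is not diagonalizable.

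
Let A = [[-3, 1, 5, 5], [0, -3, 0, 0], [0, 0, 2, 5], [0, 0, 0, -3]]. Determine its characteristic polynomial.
χ_A(x) = (x - 2)(x + 3)^3

xI - A = [[x + 3, -1, -5, -5], [0, x + 3, 0, 0], [0, 0, x - 2, -5], [0, 0, 0, x + 3]].

Expanding det(xI - A) along the first row:
det(xI - A) = + (x + 3)·det([[x + 3, 0, 0], [0, x - 2, -5], [0, 0, x + 3]]) - (-1)·det([[0, 0, 0], [0, x - 2, -5], [0, 0, x + 3]]) + (-5)·det([[0, x + 3, 0], [0, 0, -5], [0, 0, x + 3]]) - (-5)·det([[0, x + 3, 0], [0, 0, x - 2], [0, 0, 0]]).

Evaluating gives χ_A(x) = x^4 + 7x^3 + 9x^2 - 27x - 54 = (x - 2)(x + 3)^3.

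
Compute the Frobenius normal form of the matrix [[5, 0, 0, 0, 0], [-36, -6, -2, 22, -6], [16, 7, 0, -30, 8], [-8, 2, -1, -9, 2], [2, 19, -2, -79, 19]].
R = [[5, 0, 0, 0, 0], [0, 0, 0, 0, 10], [0, 1, 0, 0, 8], [0, 0, 1, 0, 3], [0, 0, 0, 1, 4]]

The invariant factors of A (the non-unit diagonal entries of the Smith normal form of xI - A over ℚ[x]) are x - 5, (x - 5)(x + 1)(x^2 + 2), each dividing the next. The characteristic polynomial is their product, (x - 5)^2(x + 1)(x^2 + 2).

The rational canonical form is the block-diagonal matrix of companion matrices C(f_i):
R = [[5, 0, 0, 0, 0], [0, 0, 0, 0, 10], [0, 1, 0, 0, 8], [0, 0, 1, 0, 3], [0, 0, 0, 1, 4]].

Note the characteristic polynomial does not split into linear factors over ℚ, so A has no Jordan form over ℚ; the rational canonical form exists over any field.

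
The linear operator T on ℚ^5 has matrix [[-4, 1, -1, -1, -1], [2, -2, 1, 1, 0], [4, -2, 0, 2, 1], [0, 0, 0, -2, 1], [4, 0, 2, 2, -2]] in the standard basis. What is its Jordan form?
The characteristic polynomial is det(xI - A) = (x + 2)^5, so the eigenvalues are -2 (algebraic multiplicity 5).

For λ = -2: rank(A + 2I) = 3, rank((A + 2I)^2) = 1, rank((A + 2I)^3) = 0. The eigenspace has dimension 5 - 3 = 2, so there are 2 Jordan blocks; the rank sequence gives block sizes [3, 2].

Assembling the blocks gives the Jordan form J above.

J = [[-2, 1, 0, 0, 0], [0, -2, 1, 0, 0], [0, 0, -2, 0, 0], [0, 0, 0, -2, 1], [0, 0, 0, 0, -2]]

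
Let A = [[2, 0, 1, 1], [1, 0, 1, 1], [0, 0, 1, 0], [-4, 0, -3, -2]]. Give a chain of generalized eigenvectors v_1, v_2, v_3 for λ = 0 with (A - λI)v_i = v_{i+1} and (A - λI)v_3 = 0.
v_1 = [[0, 0, 0, 1]]^T, v_2 = [[1, 1, 0, -2]]^T, v_3 = [[0, -1, 0, 0]]^T

We seek v_1 ∈ ker(A^3) \ ker(A^2), then set v_{i+1} = A v_i.

One such chain is v_1 = [[0, 0, 0, 1]]^T, v_2 = [[1, 1, 0, -2]]^T, v_3 = [[0, -1, 0, 0]]^T. Check: A v_3 = [[0, 0, 0, 0]]^T = 0.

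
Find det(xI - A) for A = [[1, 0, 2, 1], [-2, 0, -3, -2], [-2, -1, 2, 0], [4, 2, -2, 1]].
χ_A(x) = (x - 1)^4

xI - A = [[x - 1, 0, -2, -1], [2, x, 3, 2], [2, 1, x - 2, 0], [-4, -2, 2, x - 1]].

Expanding det(xI - A) along the first row:
det(xI - A) = + (x - 1)·det([[x, 3, 2], [1, x - 2, 0], [-2, 2, x - 1]]) - (0)·det([[2, 3, 2], [2, x - 2, 0], [-4, 2, x - 1]]) + (-2)·det([[2, x, 2], [2, 1, 0], [-4, -2, x - 1]]) - (-1)·det([[2, x, 3], [2, 1, x - 2], [-4, -2, 2]]).

Evaluating gives χ_A(x) = x^4 - 4x^3 + 6x^2 - 4x + 1 = (x - 1)^4.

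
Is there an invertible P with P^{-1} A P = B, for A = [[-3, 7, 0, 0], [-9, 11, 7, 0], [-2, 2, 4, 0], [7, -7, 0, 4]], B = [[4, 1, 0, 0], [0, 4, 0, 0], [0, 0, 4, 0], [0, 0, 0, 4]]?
Both have characteristic polynomial (x - 4)^4, but the minimal polynomial of A is (x - 4)^3 while the minimal polynomial of B is (x - 4)^2. The minimal polynomial is a similarity invariant, so A and B are not similar.

No.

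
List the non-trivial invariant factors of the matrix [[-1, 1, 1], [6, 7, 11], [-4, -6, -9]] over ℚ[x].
(x + 1)^3

The Jordan structure of A has elementary divisors (x + 1)^3. Arranging the block sizes at each eigenvalue in decreasing order and taking row products gives the invariant factors.

Invariant factors (smallest first, each dividing the next): (x + 1)^3.

Check: the last factor (x + 1)^3 is the minimal polynomial, and the product (x + 1)^3 is the characteristic polynomial.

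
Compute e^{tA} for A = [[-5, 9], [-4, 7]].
A has Jordan form J = [[1, 1], [0, 1]] with A = PJP^{-1}, so e^{tA} = P e^{tJ} P^{-1}.

For a Jordan block J_k(λ), e^{tJ_k(λ)} = e^{λt} · (I + tN + t^2 N^2/2! + ... + t^{k-1} N^{k-1}/(k-1)!) where N is the nilpotent superdiagonal part.

Assembling the blocks and conjugating back gives the entries of e^{tA} as shown above.

e^{tA} = [[(1 - 6*t)*e^{t}, 9*t*e^{t}], [-4*t*e^{t}, (6*t + 1)*e^{t}]]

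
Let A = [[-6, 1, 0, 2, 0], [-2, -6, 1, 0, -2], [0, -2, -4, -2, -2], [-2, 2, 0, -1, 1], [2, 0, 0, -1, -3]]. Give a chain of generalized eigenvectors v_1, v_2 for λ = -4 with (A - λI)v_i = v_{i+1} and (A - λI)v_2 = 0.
v_1 = [[0, 0, 0, 0, 1]]^T, v_2 = [[0, -2, -2, 1, 1]]^T

We seek v_1 ∈ ker((A + 4I)^2) \ ker(A + 4I), then set v_{i+1} = (A + 4I) v_i.

One such chain is v_1 = [[0, 0, 0, 0, 1]]^T, v_2 = [[0, -2, -2, 1, 1]]^T. Check: (A + 4I) v_2 = [[0, 0, 0, 0, 0]]^T = 0.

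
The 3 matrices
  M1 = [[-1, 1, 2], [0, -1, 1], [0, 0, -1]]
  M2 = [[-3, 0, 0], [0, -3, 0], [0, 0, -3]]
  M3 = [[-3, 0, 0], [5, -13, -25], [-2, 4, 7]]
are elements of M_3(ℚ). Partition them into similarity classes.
3 classes: {M1}, {M2}, {M3}

Characteristic polynomials: χ_{M1} = (x + 1)^3, χ_{M2} = (x + 3)^3, χ_{M3} = (x + 3)^3.

{M1}: invariant factors (x + 1)^3.

{M2}: invariant factors x + 3, x + 3, x + 3.

{M3}: invariant factors x + 3, (x + 3)^2.

Matrices are similar if and only if their invariant-factor lists agree; the partition into similarity classes is {M1}, {M2}, {M3}.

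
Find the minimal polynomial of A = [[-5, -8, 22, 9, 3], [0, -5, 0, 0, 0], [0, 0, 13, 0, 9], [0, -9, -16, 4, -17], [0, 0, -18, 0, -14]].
m_A(x) = (x - 4)^2(x + 5)^2

The characteristic polynomial factors as (x - 4)^2(x + 5)^3. The minimal polynomial is ∏(x - λ)^{k_λ} where k_λ is the size of the largest Jordan block at λ.

For λ = -5: rank(A + 5I) = 3, and the largest Jordan block has size 2 (the smallest k with rank((A + 5I)^k) = rank((A + 5I)^(k+1))).
For λ = 4: rank(A - 4I) = 4, and the largest Jordan block has size 2 (the smallest k with rank((A - 4I)^k) = rank((A - 4I)^(k+1))).

So m_A(x) = (x - 4)^2(x + 5)^2.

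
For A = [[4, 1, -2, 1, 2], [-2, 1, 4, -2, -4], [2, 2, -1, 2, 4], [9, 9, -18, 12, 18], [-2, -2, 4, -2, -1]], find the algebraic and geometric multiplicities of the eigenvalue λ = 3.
The characteristic polynomial is (x - 3)^5, so the factor x - 3 appears with exponent 5: the algebraic multiplicity is 5.

rank(A - 3I) = 1, so the eigenspace has dimension 5 - 1 = 4: the geometric multiplicity is 4.

Since 4 < 5, A is not diagonalizable.

algebraic multiplicity 5, geometric multiplicity 4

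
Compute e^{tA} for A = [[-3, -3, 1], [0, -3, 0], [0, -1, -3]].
A has Jordan form J = [[-3, 1, 0], [0, -3, 1], [0, 0, -3]] with A = PJP^{-1}, so e^{tA} = P e^{tJ} P^{-1}.

For a Jordan block J_k(λ), e^{tJ_k(λ)} = e^{λt} · (I + tN + t^2 N^2/2! + ... + t^{k-1} N^{k-1}/(k-1)!) where N is the nilpotent superdiagonal part.

Assembling the blocks and conjugating back gives the entries of e^{tA} as shown above.

e^{tA} = [[e^{-3*t}, t*(-t - 6)*e^{-3*t}/2, t*e^{-3*t}], [0, e^{-3*t}, 0], [0, -t*e^{-3*t}, e^{-3*t}]]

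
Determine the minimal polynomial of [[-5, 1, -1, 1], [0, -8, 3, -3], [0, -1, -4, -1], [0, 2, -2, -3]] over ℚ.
The characteristic polynomial factors as (x + 5)^4. The minimal polynomial is ∏(x - λ)^{k_λ} where k_λ is the size of the largest Jordan block at λ.

For λ = -5: rank(A + 5I) = 1, and the largest Jordan block has size 2 (the smallest k with rank((A + 5I)^k) = rank((A + 5I)^(k+1))).

So m_A(x) = (x + 5)^2.

m_A(x) = (x + 5)^2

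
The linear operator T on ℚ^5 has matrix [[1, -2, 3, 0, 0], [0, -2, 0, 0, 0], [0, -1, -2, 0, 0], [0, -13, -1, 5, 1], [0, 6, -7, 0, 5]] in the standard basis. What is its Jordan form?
The characteristic polynomial is det(xI - A) = (x - 5)^2(x - 1)(x + 2)^2, so the eigenvalues are -2 (algebraic multiplicity 2), 1 (algebraic multiplicity 1), 5 (algebraic multiplicity 2).

For λ = -2: rank(A + 2I) = 4, rank((A + 2I)^2) = 3. The eigenspace has dimension 5 - 4 = 1, so there is 1 Jordan block; the rank sequence gives block sizes [2].

For λ = 1: algebraic multiplicity 1 gives one 1×1 block.

For λ = 5: rank(A - 5I) = 4, rank((A - 5I)^2) = 3. The eigenspace has dimension 5 - 4 = 1, so there is 1 Jordan block; the rank sequence gives block sizes [2].

Assembling the blocks gives the Jordan form J above.

J = [[-2, 1, 0, 0, 0], [0, -2, 0, 0, 0], [0, 0, 1, 0, 0], [0, 0, 0, 5, 1], [0, 0, 0, 0, 5]]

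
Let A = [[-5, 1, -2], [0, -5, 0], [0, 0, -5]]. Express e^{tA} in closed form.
A has Jordan form J = [[-5, 1, 0], [0, -5, 0], [0, 0, -5]] with A = PJP^{-1}, so e^{tA} = P e^{tJ} P^{-1}.

For a Jordan block J_k(λ), e^{tJ_k(λ)} = e^{λt} · (I + tN + t^2 N^2/2! + ... + t^{k-1} N^{k-1}/(k-1)!) where N is the nilpotent superdiagonal part.

Assembling the blocks and conjugating back gives the entries of e^{tA} as shown above.

e^{tA} = [[e^{-5*t}, t*e^{-5*t}, -2*t*e^{-5*t}], [0, e^{-5*t}, 0], [0, 0, e^{-5*t}]]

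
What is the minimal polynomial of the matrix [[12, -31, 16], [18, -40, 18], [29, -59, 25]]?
m_A(x) = (x - 5)(x + 4)^2

The characteristic polynomial factors as (x - 5)(x + 4)^2. The minimal polynomial is ∏(x - λ)^{k_λ} where k_λ is the size of the largest Jordan block at λ.

For λ = -4: rank(A + 4I) = 2, and the largest Jordan block has size 2 (the smallest k with rank((A + 4I)^k) = rank((A + 4I)^(k+1))).
For λ = 5: rank(A - 5I) = 2, and the largest Jordan block has size 1 (the smallest k with rank((A - 5I)^k) = rank((A - 5I)^(k+1))).

So m_A(x) = (x - 5)(x + 4)^2.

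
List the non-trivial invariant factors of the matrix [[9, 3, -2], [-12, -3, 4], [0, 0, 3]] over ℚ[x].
x - 3, (x - 3)^2

The Jordan structure of A has elementary divisors (x - 3)^2, (x - 3). Arranging the block sizes at each eigenvalue in decreasing order and taking row products gives the invariant factors.

Invariant factors (smallest first, each dividing the next): x - 3, (x - 3)^2.

Check: the last factor (x - 3)^2 is the minimal polynomial, and the product (x - 3)^3 is the characteristic polynomial.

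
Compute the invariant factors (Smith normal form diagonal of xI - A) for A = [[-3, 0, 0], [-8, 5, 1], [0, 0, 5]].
(x - 5)^2(x + 3)

The Jordan structure of A has elementary divisors (x + 3), (x - 5)^2. Arranging the block sizes at each eigenvalue in decreasing order and taking row products gives the invariant factors.

Invariant factors (smallest first, each dividing the next): (x - 5)^2(x + 3).

Check: the last factor (x - 5)^2(x + 3) is the minimal polynomial, and the product (x - 5)^2(x + 3) is the characteristic polynomial.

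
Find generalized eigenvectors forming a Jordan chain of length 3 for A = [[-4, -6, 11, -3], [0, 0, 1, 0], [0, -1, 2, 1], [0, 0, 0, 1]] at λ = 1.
v_1 = [[4, 5, 5, 1]]^T, v_2 = [[2, 0, 1, 0]]^T, v_3 = [[1, 1, 1, 0]]^T

We seek v_1 ∈ ker((A - I)^3) \ ker((A - I)^2), then set v_{i+1} = (A - I) v_i.

One such chain is v_1 = [[4, 5, 5, 1]]^T, v_2 = [[2, 0, 1, 0]]^T, v_3 = [[1, 1, 1, 0]]^T. Check: (A - I) v_3 = [[0, 0, 0, 0]]^T = 0.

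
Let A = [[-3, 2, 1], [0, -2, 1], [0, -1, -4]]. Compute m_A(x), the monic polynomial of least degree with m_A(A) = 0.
m_A(x) = (x + 3)^3

The characteristic polynomial factors as (x + 3)^3. The minimal polynomial is ∏(x - λ)^{k_λ} where k_λ is the size of the largest Jordan block at λ.

For λ = -3: rank(A + 3I) = 2, and the largest Jordan block has size 3 (the smallest k with rank((A + 3I)^k) = rank((A + 3I)^(k+1))).

So m_A(x) = (x + 3)^3.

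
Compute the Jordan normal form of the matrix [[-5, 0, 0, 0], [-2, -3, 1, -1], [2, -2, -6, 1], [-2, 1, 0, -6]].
The characteristic polynomial is det(xI - A) = (x + 5)^4, so the eigenvalues are -5 (algebraic multiplicity 4).

For λ = -5: rank(A + 5I) = 2, rank((A + 5I)^2) = 1, rank((A + 5I)^3) = 0. The eigenspace has dimension 4 - 2 = 2, so there are 2 Jordan blocks; the rank sequence gives block sizes [3, 1].

Assembling the blocks gives the Jordan form J above.

J = [[-5, 1, 0, 0], [0, -5, 1, 0], [0, 0, -5, 0], [0, 0, 0, -5]]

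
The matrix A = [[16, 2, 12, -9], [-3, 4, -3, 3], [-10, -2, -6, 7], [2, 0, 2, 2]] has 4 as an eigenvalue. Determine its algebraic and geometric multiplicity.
algebraic multiplicity 4, geometric multiplicity 2

The characteristic polynomial is (x - 4)^4, so the factor x - 4 appears with exponent 4: the algebraic multiplicity is 4.

rank(A - 4I) = 2, so the eigenspace has dimension 4 - 2 = 2: the geometric multiplicity is 2.

Since 2 < 4, A is not diagonalizable.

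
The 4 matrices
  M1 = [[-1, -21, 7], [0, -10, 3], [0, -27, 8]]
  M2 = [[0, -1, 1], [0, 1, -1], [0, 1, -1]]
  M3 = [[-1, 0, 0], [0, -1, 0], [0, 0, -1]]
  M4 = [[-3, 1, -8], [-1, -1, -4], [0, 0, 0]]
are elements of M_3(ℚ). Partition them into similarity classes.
Characteristic polynomials: χ_{M1} = (x + 1)^3, χ_{M2} = x^3, χ_{M3} = (x + 1)^3, χ_{M4} = x(x + 2)^2.

{M1}: invariant factors x + 1, (x + 1)^2.

{M2}: invariant factors x, x^2.

{M3}: invariant factors x + 1, x + 1, x + 1.

{M4}: invariant factors x(x + 2)^2.

Matrices are similar if and only if their invariant-factor lists agree; the partition into similarity classes is {M1}, {M2}, {M3}, {M4}.

4 classes: {M1}, {M2}, {M3}, {M4}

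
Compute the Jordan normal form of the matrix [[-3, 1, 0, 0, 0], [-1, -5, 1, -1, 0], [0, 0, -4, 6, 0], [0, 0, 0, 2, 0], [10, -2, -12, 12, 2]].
The characteristic polynomial is det(xI - A) = (x - 2)^2(x + 4)^3, so the eigenvalues are -4 (algebraic multiplicity 3), 2 (algebraic multiplicity 2).

For λ = -4: rank(A + 4I) = 4, rank((A + 4I)^2) = 3, rank((A + 4I)^3) = 2. The eigenspace has dimension 5 - 4 = 1, so there is 1 Jordan block; the rank sequence gives block sizes [3].

For λ = 2: rank(A - 2I) = 3. The eigenspace has dimension 5 - 3 = 2, so there are 2 Jordan blocks; the rank sequence gives block sizes [1, 1].

Assembling the blocks gives the Jordan form J above.

J = [[-4, 1, 0, 0, 0], [0, -4, 1, 0, 0], [0, 0, -4, 0, 0], [0, 0, 0, 2, 0], [0, 0, 0, 0, 2]]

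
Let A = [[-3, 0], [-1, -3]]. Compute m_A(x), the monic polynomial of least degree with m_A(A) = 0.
The characteristic polynomial factors as (x + 3)^2. The minimal polynomial is ∏(x - λ)^{k_λ} where k_λ is the size of the largest Jordan block at λ.

For λ = -3: rank(A + 3I) = 1, and the largest Jordan block has size 2 (the smallest k with rank((A + 3I)^k) = rank((A + 3I)^(k+1))).

So m_A(x) = (x + 3)^2.

m_A(x) = (x + 3)^2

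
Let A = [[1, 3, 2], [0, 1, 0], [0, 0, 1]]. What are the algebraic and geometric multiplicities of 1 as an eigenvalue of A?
The characteristic polynomial is (x - 1)^3, so the factor x - 1 appears with exponent 3: the algebraic multiplicity is 3.

rank(A - I) = 1, so the eigenspace has dimension 3 - 1 = 2: the geometric multiplicity is 2.

Since 2 < 3, A is not diagonalizable.

algebraic multiplicity 3, geometric multiplicity 2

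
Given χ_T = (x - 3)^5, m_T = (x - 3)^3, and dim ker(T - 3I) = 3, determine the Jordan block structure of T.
λ = 3: algebraic multiplicity 5 (exponent in χ_T), largest block size 3 (exponent in m_T), 3 blocks (geometric multiplicity). These force block sizes [3, 1, 1].

Jordan blocks: (3, 3), (3, 1), (3, 1)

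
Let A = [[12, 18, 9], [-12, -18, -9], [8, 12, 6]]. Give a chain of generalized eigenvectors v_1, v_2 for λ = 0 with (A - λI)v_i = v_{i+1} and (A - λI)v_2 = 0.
We seek v_1 ∈ ker(A^2) \ ker(A), then set v_{i+1} = A v_i.

One such chain is v_1 = [[4, -3, 1]]^T, v_2 = [[3, -3, 2]]^T. Check: A v_2 = [[0, 0, 0]]^T = 0.

v_1 = [[4, -3, 1]]^T, v_2 = [[3, -3, 2]]^T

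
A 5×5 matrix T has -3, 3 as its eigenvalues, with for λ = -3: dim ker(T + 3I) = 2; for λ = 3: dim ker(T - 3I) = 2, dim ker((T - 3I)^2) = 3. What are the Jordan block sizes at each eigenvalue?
Jordan blocks: (-3, 1), (-3, 1), (3, 2), (3, 1)

λ = -3: successive nullity increments [2] count blocks of size ≥ k; block sizes are [1, 1].
λ = 3: successive nullity increments [2, 1] count blocks of size ≥ k; block sizes are [2, 1].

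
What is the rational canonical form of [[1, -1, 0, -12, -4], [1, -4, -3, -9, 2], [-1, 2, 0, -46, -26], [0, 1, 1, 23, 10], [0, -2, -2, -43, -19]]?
R = [[0, 0, 0, 0, -36], [1, 0, 0, 0, 33], [0, 1, 0, 0, 6], [0, 0, 1, 0, 9], [0, 0, 0, 1, 1]]

The invariant factors of A (the non-unit diagonal entries of the Smith normal form of xI - A over ℚ[x]) are (x - 4)(x + 3)(x^3 + 3x - 3), each dividing the next. The characteristic polynomial is their product, (x - 4)(x + 3)(x^3 + 3x - 3).

The rational canonical form is the block-diagonal matrix of companion matrices C(f_i):
R = [[0, 0, 0, 0, -36], [1, 0, 0, 0, 33], [0, 1, 0, 0, 6], [0, 0, 1, 0, 9], [0, 0, 0, 1, 1]].

Note the characteristic polynomial does not split into linear factors over ℚ, so A has no Jordan form over ℚ; the rational canonical form exists over any field.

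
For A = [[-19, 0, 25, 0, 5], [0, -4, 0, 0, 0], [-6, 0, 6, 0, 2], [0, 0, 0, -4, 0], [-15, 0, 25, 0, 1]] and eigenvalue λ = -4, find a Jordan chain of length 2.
We seek v_1 ∈ ker((A + 4I)^2) \ ker(A + 4I), then set v_{i+1} = (A + 4I) v_i.

One such chain is v_1 = [[0, 0, 0, 0, 1]]^T, v_2 = [[5, 0, 2, 0, 5]]^T. Check: (A + 4I) v_2 = [[0, 0, 0, 0, 0]]^T = 0.

v_1 = [[0, 0, 0, 0, 1]]^T, v_2 = [[5, 0, 2, 0, 5]]^T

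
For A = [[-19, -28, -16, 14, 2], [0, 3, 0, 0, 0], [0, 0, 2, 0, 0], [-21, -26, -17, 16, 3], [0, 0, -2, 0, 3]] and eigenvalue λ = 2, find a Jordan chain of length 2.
We seek v_1 ∈ ker((A - 2I)^2) \ ker(A - 2I), then set v_{i+1} = (A - 2I) v_i.

One such chain is v_1 = [[-2, 0, 1, -2, 2]]^T, v_2 = [[2, 0, 0, 3, 0]]^T. Check: (A - 2I) v_2 = [[0, 0, 0, 0, 0]]^T = 0.

v_1 = [[-2, 0, 1, -2, 2]]^T, v_2 = [[2, 0, 0, 3, 0]]^T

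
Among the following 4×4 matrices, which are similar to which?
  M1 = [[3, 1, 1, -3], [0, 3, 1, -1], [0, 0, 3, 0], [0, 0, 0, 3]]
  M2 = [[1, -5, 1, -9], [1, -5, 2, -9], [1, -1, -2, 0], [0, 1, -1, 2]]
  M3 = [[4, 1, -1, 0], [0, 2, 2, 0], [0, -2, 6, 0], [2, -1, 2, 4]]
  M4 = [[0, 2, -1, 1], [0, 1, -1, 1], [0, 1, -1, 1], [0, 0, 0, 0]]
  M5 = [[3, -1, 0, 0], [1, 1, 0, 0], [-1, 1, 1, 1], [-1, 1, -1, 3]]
5 classes: {M1}, {M2}, {M3}, {M4}, {M5}

Characteristic polynomials: χ_{M1} = (x - 3)^4, χ_{M2} = (x + 1)^4, χ_{M3} = (x - 4)^4, χ_{M4} = x^4, χ_{M5} = (x - 2)^4.

{M1}: invariant factors x - 3, (x - 3)^3.

{M2}: invariant factors (x + 1)^2, (x + 1)^2.

{M3}: invariant factors (x - 4)^2, (x - 4)^2.

{M4}: invariant factors x, x^3.

{M5}: invariant factors (x - 2)^2, (x - 2)^2.

Matrices are similar if and only if their invariant-factor lists agree; the partition into similarity classes is {M1}, {M2}, {M3}, {M4}, {M5}.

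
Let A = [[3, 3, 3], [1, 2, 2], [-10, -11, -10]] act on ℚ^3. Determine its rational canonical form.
The invariant factors of A (the non-unit diagonal entries of the Smith normal form of xI - A over ℚ[x]) are (x + 3)(x^2 + 2x - 1), each dividing the next. The characteristic polynomial is their product, (x + 3)(x^2 + 2x - 1).

The rational canonical form is the block-diagonal matrix of companion matrices C(f_i):
R = [[0, 0, 3], [1, 0, -5], [0, 1, -5]].

Note the characteristic polynomial does not split into linear factors over ℚ, so A has no Jordan form over ℚ; the rational canonical form exists over any field.

R = [[0, 0, 3], [1, 0, -5], [0, 1, -5]]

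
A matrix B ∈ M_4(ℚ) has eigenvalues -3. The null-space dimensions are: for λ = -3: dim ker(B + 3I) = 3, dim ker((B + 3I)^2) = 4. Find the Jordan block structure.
Jordan blocks: (-3, 2), (-3, 1), (-3, 1)

λ = -3: successive nullity increments [3, 1] count blocks of size ≥ k; block sizes are [2, 1, 1].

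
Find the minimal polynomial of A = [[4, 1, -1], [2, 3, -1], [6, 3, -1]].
The characteristic polynomial factors as (x - 2)^3. The minimal polynomial is ∏(x - λ)^{k_λ} where k_λ is the size of the largest Jordan block at λ.

For λ = 2: rank(A - 2I) = 1, and the largest Jordan block has size 2 (the smallest k with rank((A - 2I)^k) = rank((A - 2I)^(k+1))).

So m_A(x) = (x - 2)^2.

m_A(x) = (x - 2)^2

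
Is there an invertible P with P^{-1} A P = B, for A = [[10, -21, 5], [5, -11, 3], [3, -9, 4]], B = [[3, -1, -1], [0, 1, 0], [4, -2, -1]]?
No.

Both have characteristic polynomial (x - 1)^3, but the minimal polynomial of A is (x - 1)^3 while the minimal polynomial of B is (x - 1)^2. The minimal polynomial is a similarity invariant, so A and B are not similar.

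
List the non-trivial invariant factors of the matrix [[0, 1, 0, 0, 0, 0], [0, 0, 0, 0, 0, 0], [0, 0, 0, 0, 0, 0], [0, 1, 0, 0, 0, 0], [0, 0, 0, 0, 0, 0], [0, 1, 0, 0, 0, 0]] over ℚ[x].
The Jordan structure of A has elementary divisors x^2, x, x, x, x. Arranging the block sizes at each eigenvalue in decreasing order and taking row products gives the invariant factors.

Invariant factors (smallest first, each dividing the next): x, x, x, x, x^2.

Check: the last factor x^2 is the minimal polynomial, and the product x^6 is the characteristic polynomial.

x, x, x, x, x^2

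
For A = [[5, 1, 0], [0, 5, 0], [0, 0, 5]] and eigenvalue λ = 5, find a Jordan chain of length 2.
We seek v_1 ∈ ker((A - 5I)^2) \ ker(A - 5I), then set v_{i+1} = (A - 5I) v_i.

One such chain is v_1 = [[-2, 1, 2]]^T, v_2 = [[1, 0, 0]]^T. Check: (A - 5I) v_2 = [[0, 0, 0]]^T = 0.

v_1 = [[-2, 1, 2]]^T, v_2 = [[1, 0, 0]]^T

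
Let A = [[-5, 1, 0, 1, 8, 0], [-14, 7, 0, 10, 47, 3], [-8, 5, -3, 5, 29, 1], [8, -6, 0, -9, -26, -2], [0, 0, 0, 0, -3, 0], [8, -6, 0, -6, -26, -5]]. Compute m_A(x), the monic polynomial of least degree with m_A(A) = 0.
The characteristic polynomial factors as (x + 3)^6. The minimal polynomial is ∏(x - λ)^{k_λ} where k_λ is the size of the largest Jordan block at λ.

For λ = -3: rank(A + 3I) = 2, and the largest Jordan block has size 3 (the smallest k with rank((A + 3I)^k) = rank((A + 3I)^(k+1))).

So m_A(x) = (x + 3)^3.

m_A(x) = (x + 3)^3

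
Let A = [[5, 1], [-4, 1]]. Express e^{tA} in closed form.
e^{tA} = [[(2*t + 1)*e^{3*t}, t*e^{3*t}], [-4*t*e^{3*t}, (1 - 2*t)*e^{3*t}]]

A has Jordan form J = [[3, 1], [0, 3]] with A = PJP^{-1}, so e^{tA} = P e^{tJ} P^{-1}.

For a Jordan block J_k(λ), e^{tJ_k(λ)} = e^{λt} · (I + tN + t^2 N^2/2! + ... + t^{k-1} N^{k-1}/(k-1)!) where N is the nilpotent superdiagonal part.

Assembling the blocks and conjugating back gives the entries of e^{tA} as shown above.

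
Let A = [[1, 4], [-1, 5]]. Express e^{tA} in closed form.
e^{tA} = [[(1 - 2*t)*e^{3*t}, 4*t*e^{3*t}], [-t*e^{3*t}, (2*t + 1)*e^{3*t}]]

A has Jordan form J = [[3, 1], [0, 3]] with A = PJP^{-1}, so e^{tA} = P e^{tJ} P^{-1}.

For a Jordan block J_k(λ), e^{tJ_k(λ)} = e^{λt} · (I + tN + t^2 N^2/2! + ... + t^{k-1} N^{k-1}/(k-1)!) where N is the nilpotent superdiagonal part.

Assembling the blocks and conjugating back gives the entries of e^{tA} as shown above.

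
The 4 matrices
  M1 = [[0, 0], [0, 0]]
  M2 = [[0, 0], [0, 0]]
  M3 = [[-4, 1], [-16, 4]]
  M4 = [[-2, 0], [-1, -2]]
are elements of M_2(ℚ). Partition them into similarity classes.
Characteristic polynomials: χ_{M1} = x^2, χ_{M2} = x^2, χ_{M3} = x^2, χ_{M4} = (x + 2)^2.

{M1, M2}: invariant factors x, x.

{M3}: invariant factors x^2.

{M4}: invariant factors (x + 2)^2.

Matrices are similar if and only if their invariant-factor lists agree; the partition into similarity classes is {M1, M2}, {M3}, {M4}.

3 classes: {M1, M2}, {M3}, {M4}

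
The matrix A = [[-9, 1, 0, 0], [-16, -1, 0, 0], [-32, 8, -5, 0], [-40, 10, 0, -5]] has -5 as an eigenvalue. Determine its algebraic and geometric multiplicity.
algebraic multiplicity 4, geometric multiplicity 3

The characteristic polynomial is (x + 5)^4, so the factor x + 5 appears with exponent 4: the algebraic multiplicity is 4.

rank(A + 5I) = 1, so the eigenspace has dimension 4 - 1 = 3: the geometric multiplicity is 3.

Since 3 < 4, A is not diagonalizable.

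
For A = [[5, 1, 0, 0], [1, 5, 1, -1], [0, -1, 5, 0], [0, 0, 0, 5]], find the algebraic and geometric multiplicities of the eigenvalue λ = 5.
algebraic multiplicity 4, geometric multiplicity 2

The characteristic polynomial is (x - 5)^4, so the factor x - 5 appears with exponent 4: the algebraic multiplicity is 4.

rank(A - 5I) = 2, so the eigenspace has dimension 4 - 2 = 2: the geometric multiplicity is 2.

Since 2 < 4, A is not diagonalizable.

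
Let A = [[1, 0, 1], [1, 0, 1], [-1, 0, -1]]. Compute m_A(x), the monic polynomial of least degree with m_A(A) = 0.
m_A(x) = x^2

The characteristic polynomial factors as x^3. The minimal polynomial is ∏(x - λ)^{k_λ} where k_λ is the size of the largest Jordan block at λ.

For λ = 0: rank(A) = 1, and the largest Jordan block has size 2 (the smallest k with rank(A^k) = rank(A^(k+1))).

So m_A(x) = x^2.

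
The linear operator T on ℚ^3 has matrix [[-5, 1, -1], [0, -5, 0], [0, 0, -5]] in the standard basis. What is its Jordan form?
J = [[-5, 1, 0], [0, -5, 0], [0, 0, -5]]

The characteristic polynomial is det(xI - A) = (x + 5)^3, so the eigenvalues are -5 (algebraic multiplicity 3).

For λ = -5: rank(A + 5I) = 1, rank((A + 5I)^2) = 0. The eigenspace has dimension 3 - 1 = 2, so there are 2 Jordan blocks; the rank sequence gives block sizes [2, 1].

Assembling the blocks gives the Jordan form J above.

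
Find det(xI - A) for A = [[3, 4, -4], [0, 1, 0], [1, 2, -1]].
χ_A(x) = (x - 1)^3

xI - A = [[x - 3, -4, 4], [0, x - 1, 0], [-1, -2, x + 1]].

Expanding det(xI - A) along the first row:
det(xI - A) = + (x - 3)·det([[x - 1, 0], [-2, x + 1]]) - (-4)·det([[0, 0], [-1, x + 1]]) + (4)·det([[0, x - 1], [-1, -2]]).

Evaluating gives χ_A(x) = x^3 - 3x^2 + 3x - 1 = (x - 1)^3.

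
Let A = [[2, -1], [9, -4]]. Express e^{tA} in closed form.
A has Jordan form J = [[-1, 1], [0, -1]] with A = PJP^{-1}, so e^{tA} = P e^{tJ} P^{-1}.

For a Jordan block J_k(λ), e^{tJ_k(λ)} = e^{λt} · (I + tN + t^2 N^2/2! + ... + t^{k-1} N^{k-1}/(k-1)!) where N is the nilpotent superdiagonal part.

Assembling the blocks and conjugating back gives the entries of e^{tA} as shown above.

e^{tA} = [[(3*t + 1)*e^{-t}, -t*e^{-t}], [9*t*e^{-t}, (1 - 3*t)*e^{-t}]]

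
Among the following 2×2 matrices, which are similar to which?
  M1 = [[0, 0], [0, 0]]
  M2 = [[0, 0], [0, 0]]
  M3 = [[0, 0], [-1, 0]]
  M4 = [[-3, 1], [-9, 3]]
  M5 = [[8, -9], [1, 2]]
3 classes: {M1, M2}, {M3, M4}, {M5}

Characteristic polynomials: χ_{M1} = x^2, χ_{M2} = x^2, χ_{M3} = x^2, χ_{M4} = x^2, χ_{M5} = (x - 5)^2.

{M1, M2}: invariant factors x, x.

{M3, M4}: invariant factors x^2.

{M5}: invariant factors (x - 5)^2.

Matrices are similar if and only if their invariant-factor lists agree; the partition into similarity classes is {M1, M2}, {M3, M4}, {M5}.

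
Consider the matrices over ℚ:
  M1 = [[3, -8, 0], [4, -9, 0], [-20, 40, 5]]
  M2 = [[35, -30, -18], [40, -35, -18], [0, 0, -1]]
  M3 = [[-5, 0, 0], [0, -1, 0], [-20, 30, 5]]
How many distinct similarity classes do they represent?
Characteristic polynomials: χ_{M1} = (x - 5)(x + 1)(x + 5), χ_{M2} = (x - 5)(x + 1)(x + 5), χ_{M3} = (x - 5)(x + 1)(x + 5).

{M1, M2, M3}: invariant factors (x - 5)(x + 1)(x + 5).

Matrices are similar if and only if their invariant-factor lists agree; the partition into similarity classes is {M1, M2, M3}.

1 class: {M1, M2, M3}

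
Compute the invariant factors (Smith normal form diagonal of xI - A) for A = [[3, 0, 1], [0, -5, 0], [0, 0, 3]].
The Jordan structure of A has elementary divisors (x + 5), (x - 3)^2. Arranging the block sizes at each eigenvalue in decreasing order and taking row products gives the invariant factors.

Invariant factors (smallest first, each dividing the next): (x - 3)^2(x + 5).

Check: the last factor (x - 3)^2(x + 5) is the minimal polynomial, and the product (x - 3)^2(x + 5) is the characteristic polynomial.

(x - 3)^2(x + 5)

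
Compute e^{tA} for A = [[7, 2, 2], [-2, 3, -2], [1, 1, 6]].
A has Jordan form J = [[5, 0, 0], [0, 5, 0], [0, 0, 6]] with A = PJP^{-1}, so e^{tA} = P e^{tJ} P^{-1}.

For a Jordan block J_k(λ), e^{tJ_k(λ)} = e^{λt} · (I + tN + t^2 N^2/2! + ... + t^{k-1} N^{k-1}/(k-1)!) where N is the nilpotent superdiagonal part.

Assembling the blocks and conjugating back gives the entries of e^{tA} as shown above.

e^{tA} = [[(2*e^{t} - 1)*e^{5*t}, 2*(e^{t} - 1)*e^{5*t}, 2*(e^{t} - 1)*e^{5*t}], [2*(1 - e^{t})*e^{5*t}, (3 - 2*e^{t})*e^{5*t}, 2*(1 - e^{t})*e^{5*t}], [(e^{t} - 1)*e^{5*t}, (e^{t} - 1)*e^{5*t}, e^{6*t}]]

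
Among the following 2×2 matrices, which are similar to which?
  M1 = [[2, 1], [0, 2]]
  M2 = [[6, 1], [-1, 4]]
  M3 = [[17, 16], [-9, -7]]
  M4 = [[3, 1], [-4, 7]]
Characteristic polynomials: χ_{M1} = (x - 2)^2, χ_{M2} = (x - 5)^2, χ_{M3} = (x - 5)^2, χ_{M4} = (x - 5)^2.

{M1}: invariant factors (x - 2)^2.

{M2, M3, M4}: invariant factors (x - 5)^2.

Matrices are similar if and only if their invariant-factor lists agree; the partition into similarity classes is {M1}, {M2, M3, M4}.

2 classes: {M1}, {M2, M3, M4}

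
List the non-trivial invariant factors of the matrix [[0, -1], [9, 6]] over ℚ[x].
The Jordan structure of A has elementary divisors (x - 3)^2. Arranging the block sizes at each eigenvalue in decreasing order and taking row products gives the invariant factors.

Invariant factors (smallest first, each dividing the next): (x - 3)^2.

Check: the last factor (x - 3)^2 is the minimal polynomial, and the product (x - 3)^2 is the characteristic polynomial.

(x - 3)^2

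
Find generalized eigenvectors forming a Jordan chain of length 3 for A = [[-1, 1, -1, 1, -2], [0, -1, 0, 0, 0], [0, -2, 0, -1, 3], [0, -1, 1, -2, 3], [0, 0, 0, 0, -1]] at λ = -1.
v_1 = [[0, 1, 0, -1, 0]]^T, v_2 = [[0, 0, -1, 0, 0]]^T, v_3 = [[1, 0, -1, -1, 0]]^T

We seek v_1 ∈ ker((A + I)^3) \ ker((A + I)^2), then set v_{i+1} = (A + I) v_i.

One such chain is v_1 = [[0, 1, 0, -1, 0]]^T, v_2 = [[0, 0, -1, 0, 0]]^T, v_3 = [[1, 0, -1, -1, 0]]^T. Check: (A + I) v_3 = [[0, 0, 0, 0, 0]]^T = 0.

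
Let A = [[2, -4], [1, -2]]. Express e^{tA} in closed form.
A has Jordan form J = [[0, 1], [0, 0]] with A = PJP^{-1}, so e^{tA} = P e^{tJ} P^{-1}.

For a Jordan block J_k(λ), e^{tJ_k(λ)} = e^{λt} · (I + tN + t^2 N^2/2! + ... + t^{k-1} N^{k-1}/(k-1)!) where N is the nilpotent superdiagonal part.

Assembling the blocks and conjugating back gives the entries of e^{tA} as shown above.

e^{tA} = [[2*t + 1, -4*t], [t, 1 - 2*t]]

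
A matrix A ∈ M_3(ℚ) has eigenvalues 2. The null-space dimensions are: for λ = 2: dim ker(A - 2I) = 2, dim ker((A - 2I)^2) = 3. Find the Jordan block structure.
Jordan blocks: (2, 2), (2, 1)

λ = 2: successive nullity increments [2, 1] count blocks of size ≥ k; block sizes are [2, 1].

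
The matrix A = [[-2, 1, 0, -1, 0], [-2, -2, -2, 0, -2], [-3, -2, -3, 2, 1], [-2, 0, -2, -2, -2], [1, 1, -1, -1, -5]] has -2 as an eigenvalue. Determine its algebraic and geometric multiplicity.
The characteristic polynomial is (x + 2)^3(x + 4)^2, so the factor x + 2 appears with exponent 3: the algebraic multiplicity is 3.

rank(A + 2I) = 3, so the eigenspace has dimension 5 - 3 = 2: the geometric multiplicity is 2.

Since 2 < 3, A is not diagonalizable.

algebraic multiplicity 3, geometric multiplicity 2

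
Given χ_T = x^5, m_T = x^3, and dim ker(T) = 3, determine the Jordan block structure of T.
λ = 0: algebraic multiplicity 5 (exponent in χ_T), largest block size 3 (exponent in m_T), 3 blocks (geometric multiplicity). These force block sizes [3, 1, 1].

Jordan blocks: (0, 3), (0, 1), (0, 1)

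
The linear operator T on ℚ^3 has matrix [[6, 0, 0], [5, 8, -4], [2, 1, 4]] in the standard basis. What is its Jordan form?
The characteristic polynomial is det(xI - A) = (x - 6)^3, so the eigenvalues are 6 (algebraic multiplicity 3).

For λ = 6: rank(A - 6I) = 2, rank((A - 6I)^2) = 1, rank((A - 6I)^3) = 0. The eigenspace has dimension 3 - 2 = 1, so there is 1 Jordan block; the rank sequence gives block sizes [3].

Assembling the blocks gives the Jordan form J above.

J = [[6, 1, 0], [0, 6, 1], [0, 0, 6]]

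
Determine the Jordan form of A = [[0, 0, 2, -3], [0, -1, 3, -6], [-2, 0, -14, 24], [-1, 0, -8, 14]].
The characteristic polynomial is det(xI - A) = (x - 2)(x + 1)^3, so the eigenvalues are -1 (algebraic multiplicity 3), 2 (algebraic multiplicity 1).

For λ = -1: rank(A + I) = 2, rank((A + I)^2) = 1. The eigenspace has dimension 4 - 2 = 2, so there are 2 Jordan blocks; the rank sequence gives block sizes [2, 1].

For λ = 2: algebraic multiplicity 1 gives one 1×1 block.

Assembling the blocks gives the Jordan form J above.

J = [[-1, 1, 0, 0], [0, -1, 0, 0], [0, 0, -1, 0], [0, 0, 0, 2]]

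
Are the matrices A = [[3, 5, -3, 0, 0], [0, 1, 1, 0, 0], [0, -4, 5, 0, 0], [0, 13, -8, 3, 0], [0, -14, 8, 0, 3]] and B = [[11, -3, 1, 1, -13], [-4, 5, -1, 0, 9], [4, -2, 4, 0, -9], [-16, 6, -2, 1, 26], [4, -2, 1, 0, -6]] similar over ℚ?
Two matrices over a field are similar if and only if they have the same invariant factors.

Both A and B have characteristic polynomial (x - 3)^5 and minimal polynomial (x - 3)^3. Computing further, both have invariant factors x - 3, x - 3, (x - 3)^3. Hence A and B are similar.

Yes.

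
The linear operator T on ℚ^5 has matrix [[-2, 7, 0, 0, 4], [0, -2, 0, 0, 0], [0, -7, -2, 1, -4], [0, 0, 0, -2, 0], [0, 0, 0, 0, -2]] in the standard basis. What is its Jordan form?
J = [[-2, 1, 0, 0, 0], [0, -2, 0, 0, 0], [0, 0, -2, 1, 0], [0, 0, 0, -2, 0], [0, 0, 0, 0, -2]]

The characteristic polynomial is det(xI - A) = (x + 2)^5, so the eigenvalues are -2 (algebraic multiplicity 5).

For λ = -2: rank(A + 2I) = 2, rank((A + 2I)^2) = 0. The eigenspace has dimension 5 - 2 = 3, so there are 3 Jordan blocks; the rank sequence gives block sizes [2, 2, 1].

Assembling the blocks gives the Jordan form J above.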